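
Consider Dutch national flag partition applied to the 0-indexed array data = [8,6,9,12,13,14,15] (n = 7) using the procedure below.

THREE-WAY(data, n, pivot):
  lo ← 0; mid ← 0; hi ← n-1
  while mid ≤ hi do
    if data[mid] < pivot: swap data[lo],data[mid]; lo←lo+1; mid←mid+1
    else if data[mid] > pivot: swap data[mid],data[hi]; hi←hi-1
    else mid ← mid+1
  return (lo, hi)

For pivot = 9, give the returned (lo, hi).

lo=0 mid=0 hi=6
8<9: swap(0,0), lo=1 mid=1 ⇒ [8,6,9,12,13,14,15]
6<9: swap(1,1), lo=2 mid=2 ⇒ [8,6,9,12,13,14,15]
9=9: mid=3
12>9: swap(3,6), hi=5 ⇒ [8,6,9,15,13,14,12]
15>9: swap(3,5), hi=4 ⇒ [8,6,9,14,13,15,12]
14>9: swap(3,4), hi=3 ⇒ [8,6,9,13,14,15,12]
13>9: swap(3,3), hi=2 ⇒ [8,6,9,13,14,15,12]
done. lo=2 hi=2; data=[8,6,9,13,14,15,12]

(2, 2)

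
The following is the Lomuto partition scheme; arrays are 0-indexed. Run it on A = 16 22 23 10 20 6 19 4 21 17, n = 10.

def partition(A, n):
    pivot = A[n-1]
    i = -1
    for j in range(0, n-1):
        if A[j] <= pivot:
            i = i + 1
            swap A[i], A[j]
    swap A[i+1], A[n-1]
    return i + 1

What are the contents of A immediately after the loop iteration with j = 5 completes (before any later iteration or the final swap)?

16 10 6 22 20 23 19 4 21 17

pivot=17, i=-1
j=0: 16≤17, i=0, swap(0,0) ⇒ 16 22 23 10 20 6 19 4 21 17
j=1: 22>17, skip
j=2: 23>17, skip
j=3: 10≤17, i=1, swap(1,3) ⇒ 16 10 23 22 20 6 19 4 21 17
j=4: 20>17, skip
j=5: 6≤17, i=2, swap(2,5) ⇒ 16 10 6 22 20 23 19 4 21 17
(after j=5) A = 16 10 6 22 20 23 19 4 21 17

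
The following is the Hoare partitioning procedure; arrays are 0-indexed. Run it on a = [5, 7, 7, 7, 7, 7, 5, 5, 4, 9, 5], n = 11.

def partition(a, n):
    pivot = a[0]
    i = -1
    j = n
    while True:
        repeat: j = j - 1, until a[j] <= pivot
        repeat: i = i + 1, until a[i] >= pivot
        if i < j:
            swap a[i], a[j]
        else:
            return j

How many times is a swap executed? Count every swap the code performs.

pivot=5
j stops at 10 (5), i stops at 0 (5); swap ⇒ [5, 7, 7, 7, 7, 7, 5, 5, 4, 9, 5]
j stops at 8 (4), i stops at 1 (7); swap ⇒ [5, 4, 7, 7, 7, 7, 5, 5, 7, 9, 5]
j stops at 7 (5), i stops at 2 (7); swap ⇒ [5, 4, 5, 7, 7, 7, 5, 7, 7, 9, 5]
j stops at 6 (5), i stops at 3 (7); swap ⇒ [5, 4, 5, 5, 7, 7, 7, 7, 7, 9, 5]
j stops at 3, i stops at 4; i≥j ⇒ return 3. a=[5, 4, 5, 5, 7, 7, 7, 7, 7, 9, 5]

4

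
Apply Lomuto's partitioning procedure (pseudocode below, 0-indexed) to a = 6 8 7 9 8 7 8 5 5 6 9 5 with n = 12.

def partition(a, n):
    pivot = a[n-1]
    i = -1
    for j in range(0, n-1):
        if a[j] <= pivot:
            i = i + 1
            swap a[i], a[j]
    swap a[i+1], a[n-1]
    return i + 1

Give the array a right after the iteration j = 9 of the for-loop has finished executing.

5 5 7 9 8 7 8 6 8 6 9 5

pivot = a[11] = 5; i = -1
j=0: a[0]=6 > 5 → no swap
j=1: a[1]=8 > 5 → no swap
j=2: a[2]=7 > 5 → no swap
j=3: a[3]=9 > 5 → no swap
j=4: a[4]=8 > 5 → no swap
j=5: a[5]=7 > 5 → no swap
j=6: a[6]=8 > 5 → no swap
j=7: a[7]=5 ≤ 5 → i=0, swap a[0],a[7] → 5 8 7 9 8 7 8 6 5 6 9 5
j=8: a[8]=5 ≤ 5 → i=1, swap a[1],a[8] → 5 5 7 9 8 7 8 6 8 6 9 5
j=9: a[9]=6 > 5 → no swap
(after j=9) a = 5 5 7 9 8 7 8 6 8 6 9 5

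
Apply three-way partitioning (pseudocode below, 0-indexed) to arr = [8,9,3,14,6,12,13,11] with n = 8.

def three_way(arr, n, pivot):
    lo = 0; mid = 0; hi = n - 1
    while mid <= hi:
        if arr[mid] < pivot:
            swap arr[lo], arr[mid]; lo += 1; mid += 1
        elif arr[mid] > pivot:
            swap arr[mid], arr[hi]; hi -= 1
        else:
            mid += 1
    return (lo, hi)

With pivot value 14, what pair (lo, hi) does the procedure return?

(7, 7)

pivot = 14; lo=0, mid=0, hi=7
arr[mid]=8<14: swap arr[0],arr[0]; lo=1,mid=1 → [8,9,3,14,6,12,13,11]
arr[mid]=9<14: swap arr[1],arr[1]; lo=2,mid=2 → [8,9,3,14,6,12,13,11]
arr[mid]=3<14: swap arr[2],arr[2]; lo=3,mid=3 → [8,9,3,14,6,12,13,11]
arr[mid]=14=14: mid=4
arr[mid]=6<14: swap arr[3],arr[4]; lo=4,mid=5 → [8,9,3,6,14,12,13,11]
arr[mid]=12<14: swap arr[4],arr[5]; lo=5,mid=6 → [8,9,3,6,12,14,13,11]
arr[mid]=13<14: swap arr[5],arr[6]; lo=6,mid=7 → [8,9,3,6,12,13,14,11]
arr[mid]=11<14: swap arr[6],arr[7]; lo=7,mid=8 → [8,9,3,6,12,13,11,14]
end: lo=7, hi=7; arr = [8,9,3,6,12,13,11,14]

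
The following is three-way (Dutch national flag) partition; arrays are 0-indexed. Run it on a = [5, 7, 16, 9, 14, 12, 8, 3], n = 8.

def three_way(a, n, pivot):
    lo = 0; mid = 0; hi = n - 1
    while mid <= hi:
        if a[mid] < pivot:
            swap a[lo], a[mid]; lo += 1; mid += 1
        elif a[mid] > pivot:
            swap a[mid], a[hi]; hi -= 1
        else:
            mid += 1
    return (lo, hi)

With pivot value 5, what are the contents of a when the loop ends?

[3, 5, 9, 14, 12, 8, 16, 7]

pivot = 5; lo=0, mid=0, hi=7
a[mid]=5=5: mid=1
a[mid]=7>5: swap a[1],a[7]; hi=6 → [5, 3, 16, 9, 14, 12, 8, 7]
a[mid]=3<5: swap a[0],a[1]; lo=1,mid=2 → [3, 5, 16, 9, 14, 12, 8, 7]
a[mid]=16>5: swap a[2],a[6]; hi=5 → [3, 5, 8, 9, 14, 12, 16, 7]
a[mid]=8>5: swap a[2],a[5]; hi=4 → [3, 5, 12, 9, 14, 8, 16, 7]
a[mid]=12>5: swap a[2],a[4]; hi=3 → [3, 5, 14, 9, 12, 8, 16, 7]
a[mid]=14>5: swap a[2],a[3]; hi=2 → [3, 5, 9, 14, 12, 8, 16, 7]
a[mid]=9>5: swap a[2],a[2]; hi=1 → [3, 5, 9, 14, 12, 8, 16, 7]
end: lo=1, hi=1; a = [3, 5, 9, 14, 12, 8, 16, 7]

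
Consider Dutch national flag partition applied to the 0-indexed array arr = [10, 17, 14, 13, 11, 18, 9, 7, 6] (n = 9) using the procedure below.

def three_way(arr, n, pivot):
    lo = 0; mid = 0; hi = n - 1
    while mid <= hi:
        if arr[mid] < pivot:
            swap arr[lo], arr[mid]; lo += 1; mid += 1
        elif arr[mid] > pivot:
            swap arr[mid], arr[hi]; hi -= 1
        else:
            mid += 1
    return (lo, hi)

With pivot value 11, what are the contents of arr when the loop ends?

[10, 6, 7, 9, 11, 18, 13, 14, 17]

pivot = 11; lo=0, mid=0, hi=8
arr[mid]=10<11: swap arr[0],arr[0]; lo=1,mid=1 → [10, 17, 14, 13, 11, 18, 9, 7, 6]
arr[mid]=17>11: swap arr[1],arr[8]; hi=7 → [10, 6, 14, 13, 11, 18, 9, 7, 17]
arr[mid]=6<11: swap arr[1],arr[1]; lo=2,mid=2 → [10, 6, 14, 13, 11, 18, 9, 7, 17]
arr[mid]=14>11: swap arr[2],arr[7]; hi=6 → [10, 6, 7, 13, 11, 18, 9, 14, 17]
arr[mid]=7<11: swap arr[2],arr[2]; lo=3,mid=3 → [10, 6, 7, 13, 11, 18, 9, 14, 17]
arr[mid]=13>11: swap arr[3],arr[6]; hi=5 → [10, 6, 7, 9, 11, 18, 13, 14, 17]
arr[mid]=9<11: swap arr[3],arr[3]; lo=4,mid=4 → [10, 6, 7, 9, 11, 18, 13, 14, 17]
arr[mid]=11=11: mid=5
arr[mid]=18>11: swap arr[5],arr[5]; hi=4 → [10, 6, 7, 9, 11, 18, 13, 14, 17]
end: lo=4, hi=4; arr = [10, 6, 7, 9, 11, 18, 13, 14, 17]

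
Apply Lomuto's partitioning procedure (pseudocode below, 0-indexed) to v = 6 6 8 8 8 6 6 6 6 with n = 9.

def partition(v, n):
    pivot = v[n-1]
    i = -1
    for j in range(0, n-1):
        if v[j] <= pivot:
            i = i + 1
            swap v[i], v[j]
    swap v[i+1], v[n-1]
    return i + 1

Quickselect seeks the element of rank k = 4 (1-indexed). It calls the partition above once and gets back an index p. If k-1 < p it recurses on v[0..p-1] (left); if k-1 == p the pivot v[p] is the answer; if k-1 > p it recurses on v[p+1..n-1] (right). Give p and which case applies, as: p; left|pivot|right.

pivot = v[8] = 6; i = -1
j=0: v[0]=6 ≤ 6 → i=0, swap v[0],v[0] (no change) → 6 6 8 8 8 6 6 6 6
j=1: v[1]=6 ≤ 6 → i=1, swap v[1],v[1] (no change) → 6 6 8 8 8 6 6 6 6
j=2: v[2]=8 > 6 → no swap
j=3: v[3]=8 > 6 → no swap
j=4: v[4]=8 > 6 → no swap
j=5: v[5]=6 ≤ 6 → i=2, swap v[2],v[5] → 6 6 6 8 8 8 6 6 6
j=6: v[6]=6 ≤ 6 → i=3, swap v[3],v[6] → 6 6 6 6 8 8 8 6 6
j=7: v[7]=6 ≤ 6 → i=4, swap v[4],v[7] → 6 6 6 6 6 8 8 8 6
final swap v[5],v[8] → 6 6 6 6 6 6 8 8 8; return 5
p = 5; k-1 = 3 < 5 ⇒ left

5; left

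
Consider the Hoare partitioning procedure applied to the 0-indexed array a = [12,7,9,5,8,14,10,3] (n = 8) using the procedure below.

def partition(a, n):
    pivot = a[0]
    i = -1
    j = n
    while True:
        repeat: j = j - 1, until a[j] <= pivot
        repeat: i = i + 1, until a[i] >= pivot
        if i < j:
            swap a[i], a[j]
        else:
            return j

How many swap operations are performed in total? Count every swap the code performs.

pivot = a[0] = 12; i = -1, j = 8
j→7 (a[7]=3≤12), i→0 (a[0]=12≥12); i<j, swap → [3,7,9,5,8,14,10,12]
j→6 (a[6]=10≤12), i→5 (a[5]=14≥12); i<j, swap → [3,7,9,5,8,10,14,12]
j→5, i→6; i≥j, return j=5. a = [3,7,9,5,8,10,14,12]

2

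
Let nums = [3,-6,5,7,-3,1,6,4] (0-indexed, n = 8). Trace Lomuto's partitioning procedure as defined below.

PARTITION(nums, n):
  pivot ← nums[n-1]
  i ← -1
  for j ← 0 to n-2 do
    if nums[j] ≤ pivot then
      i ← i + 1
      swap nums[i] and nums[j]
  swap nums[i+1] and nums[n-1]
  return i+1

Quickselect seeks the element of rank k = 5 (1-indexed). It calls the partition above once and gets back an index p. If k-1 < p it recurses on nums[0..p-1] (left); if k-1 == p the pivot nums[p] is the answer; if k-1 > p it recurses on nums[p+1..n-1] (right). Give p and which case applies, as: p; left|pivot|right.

pivot = nums[7] = 4; i = -1
j=0: nums[0]=3 ≤ 4 → i=0, swap nums[0],nums[0] (no change) → [3,-6,5,7,-3,1,6,4]
j=1: nums[1]=-6 ≤ 4 → i=1, swap nums[1],nums[1] (no change) → [3,-6,5,7,-3,1,6,4]
j=2: nums[2]=5 > 4 → no swap
j=3: nums[3]=7 > 4 → no swap
j=4: nums[4]=-3 ≤ 4 → i=2, swap nums[2],nums[4] → [3,-6,-3,7,5,1,6,4]
j=5: nums[5]=1 ≤ 4 → i=3, swap nums[3],nums[5] → [3,-6,-3,1,5,7,6,4]
j=6: nums[6]=6 > 4 → no swap
final swap nums[4],nums[7] → [3,-6,-3,1,4,7,6,5]; return 4
p = 4; k-1 = 4 == 4 ⇒ pivot

4; pivot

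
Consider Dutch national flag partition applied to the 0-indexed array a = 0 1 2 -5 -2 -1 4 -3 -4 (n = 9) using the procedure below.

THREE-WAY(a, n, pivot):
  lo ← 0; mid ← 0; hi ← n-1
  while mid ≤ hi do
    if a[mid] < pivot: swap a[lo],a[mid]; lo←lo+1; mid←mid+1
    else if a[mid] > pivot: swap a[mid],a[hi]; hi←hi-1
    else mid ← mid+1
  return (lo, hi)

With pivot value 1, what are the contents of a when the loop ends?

lo=0 mid=0 hi=8
0<1: swap(0,0), lo=1 mid=1 ⇒ 0 1 2 -5 -2 -1 4 -3 -4
1=1: mid=2
2>1: swap(2,8), hi=7 ⇒ 0 1 -4 -5 -2 -1 4 -3 2
-4<1: swap(1,2), lo=2 mid=3 ⇒ 0 -4 1 -5 -2 -1 4 -3 2
-5<1: swap(2,3), lo=3 mid=4 ⇒ 0 -4 -5 1 -2 -1 4 -3 2
-2<1: swap(3,4), lo=4 mid=5 ⇒ 0 -4 -5 -2 1 -1 4 -3 2
-1<1: swap(4,5), lo=5 mid=6 ⇒ 0 -4 -5 -2 -1 1 4 -3 2
4>1: swap(6,7), hi=6 ⇒ 0 -4 -5 -2 -1 1 -3 4 2
-3<1: swap(5,6), lo=6 mid=7 ⇒ 0 -4 -5 -2 -1 -3 1 4 2
done. lo=6 hi=6; a=0 -4 -5 -2 -1 -3 1 4 2

0 -4 -5 -2 -1 -3 1 4 2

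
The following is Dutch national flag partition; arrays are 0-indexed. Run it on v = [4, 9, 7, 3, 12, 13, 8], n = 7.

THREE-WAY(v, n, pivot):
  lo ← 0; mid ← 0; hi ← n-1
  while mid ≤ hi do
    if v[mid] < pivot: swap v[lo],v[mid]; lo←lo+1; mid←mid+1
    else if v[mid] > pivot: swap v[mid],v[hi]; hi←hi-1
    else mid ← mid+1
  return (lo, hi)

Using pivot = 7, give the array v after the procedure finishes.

lo=0 mid=0 hi=6
4<7: swap(0,0), lo=1 mid=1 ⇒ [4, 9, 7, 3, 12, 13, 8]
9>7: swap(1,6), hi=5 ⇒ [4, 8, 7, 3, 12, 13, 9]
8>7: swap(1,5), hi=4 ⇒ [4, 13, 7, 3, 12, 8, 9]
13>7: swap(1,4), hi=3 ⇒ [4, 12, 7, 3, 13, 8, 9]
12>7: swap(1,3), hi=2 ⇒ [4, 3, 7, 12, 13, 8, 9]
3<7: swap(1,1), lo=2 mid=2 ⇒ [4, 3, 7, 12, 13, 8, 9]
7=7: mid=3
done. lo=2 hi=2; v=[4, 3, 7, 12, 13, 8, 9]

[4, 3, 7, 12, 13, 8, 9]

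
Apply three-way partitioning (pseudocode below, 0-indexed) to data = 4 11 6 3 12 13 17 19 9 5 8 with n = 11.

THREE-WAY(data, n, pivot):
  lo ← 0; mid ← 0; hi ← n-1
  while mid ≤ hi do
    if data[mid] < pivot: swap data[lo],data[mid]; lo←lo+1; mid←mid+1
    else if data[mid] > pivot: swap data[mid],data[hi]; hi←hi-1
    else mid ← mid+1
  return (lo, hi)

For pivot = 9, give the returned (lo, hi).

lo=0 mid=0 hi=10
4<9: swap(0,0), lo=1 mid=1 ⇒ 4 11 6 3 12 13 17 19 9 5 8
11>9: swap(1,10), hi=9 ⇒ 4 8 6 3 12 13 17 19 9 5 11
8<9: swap(1,1), lo=2 mid=2 ⇒ 4 8 6 3 12 13 17 19 9 5 11
6<9: swap(2,2), lo=3 mid=3 ⇒ 4 8 6 3 12 13 17 19 9 5 11
3<9: swap(3,3), lo=4 mid=4 ⇒ 4 8 6 3 12 13 17 19 9 5 11
12>9: swap(4,9), hi=8 ⇒ 4 8 6 3 5 13 17 19 9 12 11
5<9: swap(4,4), lo=5 mid=5 ⇒ 4 8 6 3 5 13 17 19 9 12 11
13>9: swap(5,8), hi=7 ⇒ 4 8 6 3 5 9 17 19 13 12 11
9=9: mid=6
17>9: swap(6,7), hi=6 ⇒ 4 8 6 3 5 9 19 17 13 12 11
19>9: swap(6,6), hi=5 ⇒ 4 8 6 3 5 9 19 17 13 12 11
done. lo=5 hi=5; data=4 8 6 3 5 9 19 17 13 12 11

(5, 5)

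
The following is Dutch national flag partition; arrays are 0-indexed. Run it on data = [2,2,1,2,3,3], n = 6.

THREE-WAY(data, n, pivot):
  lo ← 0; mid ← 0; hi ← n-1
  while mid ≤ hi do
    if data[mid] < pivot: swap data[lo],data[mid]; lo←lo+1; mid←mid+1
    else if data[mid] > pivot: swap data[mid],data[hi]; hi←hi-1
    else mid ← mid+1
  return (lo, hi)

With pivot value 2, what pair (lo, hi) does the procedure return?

lo=0 mid=0 hi=5
2=2: mid=1
2=2: mid=2
1<2: swap(0,2), lo=1 mid=3 ⇒ [1,2,2,2,3,3]
2=2: mid=4
3>2: swap(4,5), hi=4 ⇒ [1,2,2,2,3,3]
3>2: swap(4,4), hi=3 ⇒ [1,2,2,2,3,3]
done. lo=1 hi=3; data=[1,2,2,2,3,3]

(1, 3)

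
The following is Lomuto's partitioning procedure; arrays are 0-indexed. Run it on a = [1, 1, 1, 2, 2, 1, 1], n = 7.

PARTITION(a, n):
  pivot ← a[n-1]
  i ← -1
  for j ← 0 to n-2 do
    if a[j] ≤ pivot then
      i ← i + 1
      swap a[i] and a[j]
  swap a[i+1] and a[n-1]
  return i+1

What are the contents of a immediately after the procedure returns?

[1, 1, 1, 1, 1, 2, 2]

pivot = a[6] = 1; i = -1
j=0: a[0]=1 ≤ 1 → i=0, swap a[0],a[0] (no change) → [1, 1, 1, 2, 2, 1, 1]
j=1: a[1]=1 ≤ 1 → i=1, swap a[1],a[1] (no change) → [1, 1, 1, 2, 2, 1, 1]
j=2: a[2]=1 ≤ 1 → i=2, swap a[2],a[2] (no change) → [1, 1, 1, 2, 2, 1, 1]
j=3: a[3]=2 > 1 → no swap
j=4: a[4]=2 > 1 → no swap
j=5: a[5]=1 ≤ 1 → i=3, swap a[3],a[5] → [1, 1, 1, 1, 2, 2, 1]
final swap a[4],a[6] → [1, 1, 1, 1, 1, 2, 2]; return 4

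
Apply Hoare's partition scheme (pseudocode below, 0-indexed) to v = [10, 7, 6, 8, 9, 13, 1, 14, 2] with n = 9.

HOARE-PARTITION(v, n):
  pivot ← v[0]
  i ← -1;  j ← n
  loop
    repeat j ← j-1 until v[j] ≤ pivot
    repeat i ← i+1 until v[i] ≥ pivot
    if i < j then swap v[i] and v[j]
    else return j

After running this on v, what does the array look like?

pivot=10
j stops at 8 (2), i stops at 0 (10); swap ⇒ [2, 7, 6, 8, 9, 13, 1, 14, 10]
j stops at 6 (1), i stops at 5 (13); swap ⇒ [2, 7, 6, 8, 9, 1, 13, 14, 10]
j stops at 5, i stops at 6; i≥j ⇒ return 5. v=[2, 7, 6, 8, 9, 1, 13, 14, 10]

[2, 7, 6, 8, 9, 1, 13, 14, 10]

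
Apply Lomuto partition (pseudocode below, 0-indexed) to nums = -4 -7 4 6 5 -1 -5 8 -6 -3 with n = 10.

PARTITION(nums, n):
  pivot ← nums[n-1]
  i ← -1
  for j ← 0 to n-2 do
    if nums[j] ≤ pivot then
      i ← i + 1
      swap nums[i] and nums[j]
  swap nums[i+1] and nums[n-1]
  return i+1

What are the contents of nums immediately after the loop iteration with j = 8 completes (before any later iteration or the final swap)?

pivot = nums[9] = -3; i = -1
j=0: nums[0]=-4 ≤ -3 → i=0, swap nums[0],nums[0] (no change) → -4 -7 4 6 5 -1 -5 8 -6 -3
j=1: nums[1]=-7 ≤ -3 → i=1, swap nums[1],nums[1] (no change) → -4 -7 4 6 5 -1 -5 8 -6 -3
j=2: nums[2]=4 > -3 → no swap
j=3: nums[3]=6 > -3 → no swap
j=4: nums[4]=5 > -3 → no swap
j=5: nums[5]=-1 > -3 → no swap
j=6: nums[6]=-5 ≤ -3 → i=2, swap nums[2],nums[6] → -4 -7 -5 6 5 -1 4 8 -6 -3
j=7: nums[7]=8 > -3 → no swap
j=8: nums[8]=-6 ≤ -3 → i=3, swap nums[3],nums[8] → -4 -7 -5 -6 5 -1 4 8 6 -3
(after j=8) nums = -4 -7 -5 -6 5 -1 4 8 6 -3

-4 -7 -5 -6 5 -1 4 8 6 -3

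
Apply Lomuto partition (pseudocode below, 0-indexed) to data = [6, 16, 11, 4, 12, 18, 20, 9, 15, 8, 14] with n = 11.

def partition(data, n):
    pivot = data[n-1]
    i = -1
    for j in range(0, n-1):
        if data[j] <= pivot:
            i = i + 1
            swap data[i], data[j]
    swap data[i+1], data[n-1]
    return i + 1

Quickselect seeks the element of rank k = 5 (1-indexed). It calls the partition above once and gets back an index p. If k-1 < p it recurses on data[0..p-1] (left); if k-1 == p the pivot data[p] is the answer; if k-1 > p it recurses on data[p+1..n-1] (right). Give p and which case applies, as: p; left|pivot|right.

pivot=14, i=-1
j=0: 6≤14, i=0, swap(0,0) ⇒ [6, 16, 11, 4, 12, 18, 20, 9, 15, 8, 14]
j=1: 16>14, skip
j=2: 11≤14, i=1, swap(1,2) ⇒ [6, 11, 16, 4, 12, 18, 20, 9, 15, 8, 14]
j=3: 4≤14, i=2, swap(2,3) ⇒ [6, 11, 4, 16, 12, 18, 20, 9, 15, 8, 14]
j=4: 12≤14, i=3, swap(3,4) ⇒ [6, 11, 4, 12, 16, 18, 20, 9, 15, 8, 14]
j=5: 18>14, skip
j=6: 20>14, skip
j=7: 9≤14, i=4, swap(4,7) ⇒ [6, 11, 4, 12, 9, 18, 20, 16, 15, 8, 14]
j=8: 15>14, skip
j=9: 8≤14, i=5, swap(5,9) ⇒ [6, 11, 4, 12, 9, 8, 20, 16, 15, 18, 14]
swap(6,10) ⇒ [6, 11, 4, 12, 9, 8, 14, 16, 15, 18, 20]; return 6
p = 6; k-1 = 4 < 6 ⇒ left

6; left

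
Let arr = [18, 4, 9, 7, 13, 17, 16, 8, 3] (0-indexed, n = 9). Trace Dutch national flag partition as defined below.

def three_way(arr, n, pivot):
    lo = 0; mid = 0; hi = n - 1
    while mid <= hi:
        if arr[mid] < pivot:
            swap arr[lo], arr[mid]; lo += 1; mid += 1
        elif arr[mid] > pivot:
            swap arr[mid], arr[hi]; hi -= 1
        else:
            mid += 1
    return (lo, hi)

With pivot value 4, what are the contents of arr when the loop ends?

[3, 4, 7, 13, 17, 16, 8, 9, 18]

pivot = 4; lo=0, mid=0, hi=8
arr[mid]=18>4: swap arr[0],arr[8]; hi=7 → [3, 4, 9, 7, 13, 17, 16, 8, 18]
arr[mid]=3<4: swap arr[0],arr[0]; lo=1,mid=1 → [3, 4, 9, 7, 13, 17, 16, 8, 18]
arr[mid]=4=4: mid=2
arr[mid]=9>4: swap arr[2],arr[7]; hi=6 → [3, 4, 8, 7, 13, 17, 16, 9, 18]
arr[mid]=8>4: swap arr[2],arr[6]; hi=5 → [3, 4, 16, 7, 13, 17, 8, 9, 18]
arr[mid]=16>4: swap arr[2],arr[5]; hi=4 → [3, 4, 17, 7, 13, 16, 8, 9, 18]
arr[mid]=17>4: swap arr[2],arr[4]; hi=3 → [3, 4, 13, 7, 17, 16, 8, 9, 18]
arr[mid]=13>4: swap arr[2],arr[3]; hi=2 → [3, 4, 7, 13, 17, 16, 8, 9, 18]
arr[mid]=7>4: swap arr[2],arr[2]; hi=1 → [3, 4, 7, 13, 17, 16, 8, 9, 18]
end: lo=1, hi=1; arr = [3, 4, 7, 13, 17, 16, 8, 9, 18]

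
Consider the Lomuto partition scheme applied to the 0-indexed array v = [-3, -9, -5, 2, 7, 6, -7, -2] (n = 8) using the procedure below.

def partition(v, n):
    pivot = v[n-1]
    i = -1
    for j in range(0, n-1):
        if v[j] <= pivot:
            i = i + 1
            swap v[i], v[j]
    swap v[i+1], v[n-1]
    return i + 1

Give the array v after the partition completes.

[-3, -9, -5, -7, -2, 6, 2, 7]

pivot=-2, i=-1
j=0: -3≤-2, i=0, swap(0,0) ⇒ [-3, -9, -5, 2, 7, 6, -7, -2]
j=1: -9≤-2, i=1, swap(1,1) ⇒ [-3, -9, -5, 2, 7, 6, -7, -2]
j=2: -5≤-2, i=2, swap(2,2) ⇒ [-3, -9, -5, 2, 7, 6, -7, -2]
j=3: 2>-2, skip
j=4: 7>-2, skip
j=5: 6>-2, skip
j=6: -7≤-2, i=3, swap(3,6) ⇒ [-3, -9, -5, -7, 7, 6, 2, -2]
swap(4,7) ⇒ [-3, -9, -5, -7, -2, 6, 2, 7]; return 4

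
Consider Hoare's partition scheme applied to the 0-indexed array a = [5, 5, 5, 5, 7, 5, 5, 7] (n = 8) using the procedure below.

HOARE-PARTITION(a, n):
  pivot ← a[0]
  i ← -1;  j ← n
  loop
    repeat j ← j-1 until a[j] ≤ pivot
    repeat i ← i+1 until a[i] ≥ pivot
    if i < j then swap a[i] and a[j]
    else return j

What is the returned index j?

2

pivot=5
j stops at 6 (5), i stops at 0 (5); swap ⇒ [5, 5, 5, 5, 7, 5, 5, 7]
j stops at 5 (5), i stops at 1 (5); swap ⇒ [5, 5, 5, 5, 7, 5, 5, 7]
j stops at 3 (5), i stops at 2 (5); swap ⇒ [5, 5, 5, 5, 7, 5, 5, 7]
j stops at 2, i stops at 3; i≥j ⇒ return 2. a=[5, 5, 5, 5, 7, 5, 5, 7]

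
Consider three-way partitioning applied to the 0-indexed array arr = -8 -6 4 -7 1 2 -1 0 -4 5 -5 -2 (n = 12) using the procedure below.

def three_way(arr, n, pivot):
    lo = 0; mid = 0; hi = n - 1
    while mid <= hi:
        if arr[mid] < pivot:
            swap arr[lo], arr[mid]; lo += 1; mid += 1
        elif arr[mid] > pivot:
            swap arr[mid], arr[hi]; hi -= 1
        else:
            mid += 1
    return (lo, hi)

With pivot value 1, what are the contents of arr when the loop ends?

-8 -6 -2 -7 -5 -1 0 -4 1 5 2 4

lo=0 mid=0 hi=11
-8<1: swap(0,0), lo=1 mid=1 ⇒ -8 -6 4 -7 1 2 -1 0 -4 5 -5 -2
-6<1: swap(1,1), lo=2 mid=2 ⇒ -8 -6 4 -7 1 2 -1 0 -4 5 -5 -2
4>1: swap(2,11), hi=10 ⇒ -8 -6 -2 -7 1 2 -1 0 -4 5 -5 4
-2<1: swap(2,2), lo=3 mid=3 ⇒ -8 -6 -2 -7 1 2 -1 0 -4 5 -5 4
-7<1: swap(3,3), lo=4 mid=4 ⇒ -8 -6 -2 -7 1 2 -1 0 -4 5 -5 4
1=1: mid=5
2>1: swap(5,10), hi=9 ⇒ -8 -6 -2 -7 1 -5 -1 0 -4 5 2 4
-5<1: swap(4,5), lo=5 mid=6 ⇒ -8 -6 -2 -7 -5 1 -1 0 -4 5 2 4
-1<1: swap(5,6), lo=6 mid=7 ⇒ -8 -6 -2 -7 -5 -1 1 0 -4 5 2 4
0<1: swap(6,7), lo=7 mid=8 ⇒ -8 -6 -2 -7 -5 -1 0 1 -4 5 2 4
-4<1: swap(7,8), lo=8 mid=9 ⇒ -8 -6 -2 -7 -5 -1 0 -4 1 5 2 4
5>1: swap(9,9), hi=8 ⇒ -8 -6 -2 -7 -5 -1 0 -4 1 5 2 4
done. lo=8 hi=8; arr=-8 -6 -2 -7 -5 -1 0 -4 1 5 2 4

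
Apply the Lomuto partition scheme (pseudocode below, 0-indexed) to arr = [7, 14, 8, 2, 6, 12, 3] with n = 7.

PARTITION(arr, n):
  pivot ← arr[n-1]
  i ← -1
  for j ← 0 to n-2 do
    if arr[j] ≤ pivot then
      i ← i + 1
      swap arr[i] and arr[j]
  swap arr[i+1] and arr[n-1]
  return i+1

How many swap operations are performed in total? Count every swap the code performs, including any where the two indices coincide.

2

pivot = arr[6] = 3; i = -1
j=0: arr[0]=7 > 3 → no swap
j=1: arr[1]=14 > 3 → no swap
j=2: arr[2]=8 > 3 → no swap
j=3: arr[3]=2 ≤ 3 → i=0, swap arr[0],arr[3] → [2, 14, 8, 7, 6, 12, 3]
j=4: arr[4]=6 > 3 → no swap
j=5: arr[5]=12 > 3 → no swap
final swap arr[1],arr[6] → [2, 3, 8, 7, 6, 12, 14]; return 1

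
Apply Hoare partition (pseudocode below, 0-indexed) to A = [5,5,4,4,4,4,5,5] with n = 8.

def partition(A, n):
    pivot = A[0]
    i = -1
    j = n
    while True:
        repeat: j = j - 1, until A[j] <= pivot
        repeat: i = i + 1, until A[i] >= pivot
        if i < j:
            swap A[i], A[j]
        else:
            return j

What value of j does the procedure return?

pivot = A[0] = 5; i = -1, j = 8
j→7 (A[7]=5≤5), i→0 (A[0]=5≥5); i<j, swap → [5,5,4,4,4,4,5,5]
j→6 (A[6]=5≤5), i→1 (A[1]=5≥5); i<j, swap → [5,5,4,4,4,4,5,5]
j→5, i→6; i≥j, return j=5. A = [5,5,4,4,4,4,5,5]

5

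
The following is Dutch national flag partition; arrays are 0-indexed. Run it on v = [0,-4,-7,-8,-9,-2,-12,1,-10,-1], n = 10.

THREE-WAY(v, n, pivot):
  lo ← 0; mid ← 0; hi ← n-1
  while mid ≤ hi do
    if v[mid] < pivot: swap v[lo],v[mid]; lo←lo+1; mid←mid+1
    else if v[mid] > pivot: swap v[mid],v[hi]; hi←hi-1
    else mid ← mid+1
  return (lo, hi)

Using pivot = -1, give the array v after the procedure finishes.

lo=0 mid=0 hi=9
0>-1: swap(0,9), hi=8 ⇒ [-1,-4,-7,-8,-9,-2,-12,1,-10,0]
-1=-1: mid=1
-4<-1: swap(0,1), lo=1 mid=2 ⇒ [-4,-1,-7,-8,-9,-2,-12,1,-10,0]
-7<-1: swap(1,2), lo=2 mid=3 ⇒ [-4,-7,-1,-8,-9,-2,-12,1,-10,0]
-8<-1: swap(2,3), lo=3 mid=4 ⇒ [-4,-7,-8,-1,-9,-2,-12,1,-10,0]
-9<-1: swap(3,4), lo=4 mid=5 ⇒ [-4,-7,-8,-9,-1,-2,-12,1,-10,0]
-2<-1: swap(4,5), lo=5 mid=6 ⇒ [-4,-7,-8,-9,-2,-1,-12,1,-10,0]
-12<-1: swap(5,6), lo=6 mid=7 ⇒ [-4,-7,-8,-9,-2,-12,-1,1,-10,0]
1>-1: swap(7,8), hi=7 ⇒ [-4,-7,-8,-9,-2,-12,-1,-10,1,0]
-10<-1: swap(6,7), lo=7 mid=8 ⇒ [-4,-7,-8,-9,-2,-12,-10,-1,1,0]
done. lo=7 hi=7; v=[-4,-7,-8,-9,-2,-12,-10,-1,1,0]

[-4,-7,-8,-9,-2,-12,-10,-1,1,0]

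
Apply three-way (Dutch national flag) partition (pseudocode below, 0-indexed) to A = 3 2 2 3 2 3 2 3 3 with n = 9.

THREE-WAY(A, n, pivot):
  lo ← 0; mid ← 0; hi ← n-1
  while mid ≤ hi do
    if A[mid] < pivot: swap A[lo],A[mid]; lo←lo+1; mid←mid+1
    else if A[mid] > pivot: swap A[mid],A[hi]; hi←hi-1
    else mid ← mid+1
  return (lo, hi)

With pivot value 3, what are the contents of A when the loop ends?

lo=0 mid=0 hi=8
3=3: mid=1
2<3: swap(0,1), lo=1 mid=2 ⇒ 2 3 2 3 2 3 2 3 3
2<3: swap(1,2), lo=2 mid=3 ⇒ 2 2 3 3 2 3 2 3 3
3=3: mid=4
2<3: swap(2,4), lo=3 mid=5 ⇒ 2 2 2 3 3 3 2 3 3
3=3: mid=6
2<3: swap(3,6), lo=4 mid=7 ⇒ 2 2 2 2 3 3 3 3 3
3=3: mid=8
3=3: mid=9
done. lo=4 hi=8; A=2 2 2 2 3 3 3 3 3

2 2 2 2 3 3 3 3 3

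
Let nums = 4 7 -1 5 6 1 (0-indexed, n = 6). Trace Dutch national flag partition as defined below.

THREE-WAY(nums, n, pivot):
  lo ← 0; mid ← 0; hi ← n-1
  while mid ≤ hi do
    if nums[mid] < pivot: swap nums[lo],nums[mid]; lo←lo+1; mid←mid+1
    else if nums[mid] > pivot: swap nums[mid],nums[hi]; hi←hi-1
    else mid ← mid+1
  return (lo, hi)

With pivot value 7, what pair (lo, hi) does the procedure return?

lo=0 mid=0 hi=5
4<7: swap(0,0), lo=1 mid=1 ⇒ 4 7 -1 5 6 1
7=7: mid=2
-1<7: swap(1,2), lo=2 mid=3 ⇒ 4 -1 7 5 6 1
5<7: swap(2,3), lo=3 mid=4 ⇒ 4 -1 5 7 6 1
6<7: swap(3,4), lo=4 mid=5 ⇒ 4 -1 5 6 7 1
1<7: swap(4,5), lo=5 mid=6 ⇒ 4 -1 5 6 1 7
done. lo=5 hi=5; nums=4 -1 5 6 1 7

(5, 5)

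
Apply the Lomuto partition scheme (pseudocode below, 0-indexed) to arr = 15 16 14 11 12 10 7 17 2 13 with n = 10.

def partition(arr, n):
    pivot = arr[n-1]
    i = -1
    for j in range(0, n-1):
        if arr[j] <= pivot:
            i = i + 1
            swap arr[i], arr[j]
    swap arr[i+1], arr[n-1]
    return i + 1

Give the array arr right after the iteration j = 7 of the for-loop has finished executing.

pivot = arr[9] = 13; i = -1
j=0: arr[0]=15 > 13 → no swap
j=1: arr[1]=16 > 13 → no swap
j=2: arr[2]=14 > 13 → no swap
j=3: arr[3]=11 ≤ 13 → i=0, swap arr[0],arr[3] → 11 16 14 15 12 10 7 17 2 13
j=4: arr[4]=12 ≤ 13 → i=1, swap arr[1],arr[4] → 11 12 14 15 16 10 7 17 2 13
j=5: arr[5]=10 ≤ 13 → i=2, swap arr[2],arr[5] → 11 12 10 15 16 14 7 17 2 13
j=6: arr[6]=7 ≤ 13 → i=3, swap arr[3],arr[6] → 11 12 10 7 16 14 15 17 2 13
j=7: arr[7]=17 > 13 → no swap
(after j=7) arr = 11 12 10 7 16 14 15 17 2 13

11 12 10 7 16 14 15 17 2 13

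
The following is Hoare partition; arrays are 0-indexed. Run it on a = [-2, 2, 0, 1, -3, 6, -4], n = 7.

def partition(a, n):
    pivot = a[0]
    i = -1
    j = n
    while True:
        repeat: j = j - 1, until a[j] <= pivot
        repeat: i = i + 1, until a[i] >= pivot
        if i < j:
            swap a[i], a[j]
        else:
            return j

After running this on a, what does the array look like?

pivot = a[0] = -2; i = -1, j = 7
j→6 (a[6]=-4≤-2), i→0 (a[0]=-2≥-2); i<j, swap → [-4, 2, 0, 1, -3, 6, -2]
j→4 (a[4]=-3≤-2), i→1 (a[1]=2≥-2); i<j, swap → [-4, -3, 0, 1, 2, 6, -2]
j→1, i→2; i≥j, return j=1. a = [-4, -3, 0, 1, 2, 6, -2]

[-4, -3, 0, 1, 2, 6, -2]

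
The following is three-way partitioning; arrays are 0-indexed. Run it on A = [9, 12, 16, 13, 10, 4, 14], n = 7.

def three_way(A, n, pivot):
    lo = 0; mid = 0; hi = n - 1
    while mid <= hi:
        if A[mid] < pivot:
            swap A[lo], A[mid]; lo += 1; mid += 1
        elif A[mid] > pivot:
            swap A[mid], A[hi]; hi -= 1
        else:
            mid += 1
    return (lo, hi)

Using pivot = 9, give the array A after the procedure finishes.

lo=0 mid=0 hi=6
9=9: mid=1
12>9: swap(1,6), hi=5 ⇒ [9, 14, 16, 13, 10, 4, 12]
14>9: swap(1,5), hi=4 ⇒ [9, 4, 16, 13, 10, 14, 12]
4<9: swap(0,1), lo=1 mid=2 ⇒ [4, 9, 16, 13, 10, 14, 12]
16>9: swap(2,4), hi=3 ⇒ [4, 9, 10, 13, 16, 14, 12]
10>9: swap(2,3), hi=2 ⇒ [4, 9, 13, 10, 16, 14, 12]
13>9: swap(2,2), hi=1 ⇒ [4, 9, 13, 10, 16, 14, 12]
done. lo=1 hi=1; A=[4, 9, 13, 10, 16, 14, 12]

[4, 9, 13, 10, 16, 14, 12]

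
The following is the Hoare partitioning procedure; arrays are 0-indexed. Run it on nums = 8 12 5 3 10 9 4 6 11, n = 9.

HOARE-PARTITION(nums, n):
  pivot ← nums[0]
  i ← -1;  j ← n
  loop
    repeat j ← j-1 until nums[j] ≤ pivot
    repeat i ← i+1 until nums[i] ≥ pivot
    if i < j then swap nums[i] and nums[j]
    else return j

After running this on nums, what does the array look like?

pivot = nums[0] = 8; i = -1, j = 9
j→7 (nums[7]=6≤8), i→0 (nums[0]=8≥8); i<j, swap → 6 12 5 3 10 9 4 8 11
j→6 (nums[6]=4≤8), i→1 (nums[1]=12≥8); i<j, swap → 6 4 5 3 10 9 12 8 11
j→3, i→4; i≥j, return j=3. nums = 6 4 5 3 10 9 12 8 11

6 4 5 3 10 9 12 8 11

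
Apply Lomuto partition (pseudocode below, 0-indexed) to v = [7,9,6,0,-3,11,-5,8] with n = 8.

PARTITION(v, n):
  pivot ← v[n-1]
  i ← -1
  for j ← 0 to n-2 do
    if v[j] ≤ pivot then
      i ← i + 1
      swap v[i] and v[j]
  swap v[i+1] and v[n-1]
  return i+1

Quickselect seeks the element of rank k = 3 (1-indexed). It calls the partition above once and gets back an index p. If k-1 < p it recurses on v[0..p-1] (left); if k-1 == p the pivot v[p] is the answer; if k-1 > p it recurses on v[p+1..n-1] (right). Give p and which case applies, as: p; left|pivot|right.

pivot = v[7] = 8; i = -1
j=0: v[0]=7 ≤ 8 → i=0, swap v[0],v[0] (no change) → [7,9,6,0,-3,11,-5,8]
j=1: v[1]=9 > 8 → no swap
j=2: v[2]=6 ≤ 8 → i=1, swap v[1],v[2] → [7,6,9,0,-3,11,-5,8]
j=3: v[3]=0 ≤ 8 → i=2, swap v[2],v[3] → [7,6,0,9,-3,11,-5,8]
j=4: v[4]=-3 ≤ 8 → i=3, swap v[3],v[4] → [7,6,0,-3,9,11,-5,8]
j=5: v[5]=11 > 8 → no swap
j=6: v[6]=-5 ≤ 8 → i=4, swap v[4],v[6] → [7,6,0,-3,-5,11,9,8]
final swap v[5],v[7] → [7,6,0,-3,-5,8,9,11]; return 5
p = 5; k-1 = 2 < 5 ⇒ left

5; left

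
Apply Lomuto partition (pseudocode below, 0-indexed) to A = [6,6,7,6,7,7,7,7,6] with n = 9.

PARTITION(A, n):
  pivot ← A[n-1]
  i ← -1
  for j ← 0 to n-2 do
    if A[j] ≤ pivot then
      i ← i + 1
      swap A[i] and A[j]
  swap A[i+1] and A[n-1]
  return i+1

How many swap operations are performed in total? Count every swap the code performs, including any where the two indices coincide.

4

pivot=6, i=-1
j=0: 6≤6, i=0, swap(0,0) ⇒ [6,6,7,6,7,7,7,7,6]
j=1: 6≤6, i=1, swap(1,1) ⇒ [6,6,7,6,7,7,7,7,6]
j=2: 7>6, skip
j=3: 6≤6, i=2, swap(2,3) ⇒ [6,6,6,7,7,7,7,7,6]
j=4: 7>6, skip
j=5: 7>6, skip
j=6: 7>6, skip
j=7: 7>6, skip
swap(3,8) ⇒ [6,6,6,6,7,7,7,7,7]; return 3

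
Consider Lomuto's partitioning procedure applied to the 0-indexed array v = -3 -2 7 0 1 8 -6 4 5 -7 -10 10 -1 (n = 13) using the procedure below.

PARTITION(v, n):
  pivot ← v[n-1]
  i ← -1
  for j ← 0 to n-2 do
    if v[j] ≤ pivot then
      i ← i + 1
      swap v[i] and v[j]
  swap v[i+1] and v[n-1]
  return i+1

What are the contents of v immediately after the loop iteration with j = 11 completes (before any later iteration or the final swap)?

-3 -2 -6 -7 -10 8 7 4 5 0 1 10 -1

pivot = v[12] = -1; i = -1
j=0: v[0]=-3 ≤ -1 → i=0, swap v[0],v[0] (no change) → -3 -2 7 0 1 8 -6 4 5 -7 -10 10 -1
j=1: v[1]=-2 ≤ -1 → i=1, swap v[1],v[1] (no change) → -3 -2 7 0 1 8 -6 4 5 -7 -10 10 -1
j=2: v[2]=7 > -1 → no swap
j=3: v[3]=0 > -1 → no swap
j=4: v[4]=1 > -1 → no swap
j=5: v[5]=8 > -1 → no swap
j=6: v[6]=-6 ≤ -1 → i=2, swap v[2],v[6] → -3 -2 -6 0 1 8 7 4 5 -7 -10 10 -1
j=7: v[7]=4 > -1 → no swap
j=8: v[8]=5 > -1 → no swap
j=9: v[9]=-7 ≤ -1 → i=3, swap v[3],v[9] → -3 -2 -6 -7 1 8 7 4 5 0 -10 10 -1
j=10: v[10]=-10 ≤ -1 → i=4, swap v[4],v[10] → -3 -2 -6 -7 -10 8 7 4 5 0 1 10 -1
j=11: v[11]=10 > -1 → no swap
(after j=11) v = -3 -2 -6 -7 -10 8 7 4 5 0 1 10 -1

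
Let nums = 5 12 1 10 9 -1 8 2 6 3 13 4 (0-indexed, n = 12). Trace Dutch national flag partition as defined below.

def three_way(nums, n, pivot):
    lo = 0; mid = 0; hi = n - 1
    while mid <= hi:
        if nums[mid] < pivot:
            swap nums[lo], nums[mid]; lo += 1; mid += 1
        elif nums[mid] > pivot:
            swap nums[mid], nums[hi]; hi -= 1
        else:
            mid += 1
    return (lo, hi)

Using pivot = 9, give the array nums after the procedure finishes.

5 4 1 3 -1 8 2 6 9 13 10 12

pivot = 9; lo=0, mid=0, hi=11
nums[mid]=5<9: swap nums[0],nums[0]; lo=1,mid=1 → 5 12 1 10 9 -1 8 2 6 3 13 4
nums[mid]=12>9: swap nums[1],nums[11]; hi=10 → 5 4 1 10 9 -1 8 2 6 3 13 12
nums[mid]=4<9: swap nums[1],nums[1]; lo=2,mid=2 → 5 4 1 10 9 -1 8 2 6 3 13 12
nums[mid]=1<9: swap nums[2],nums[2]; lo=3,mid=3 → 5 4 1 10 9 -1 8 2 6 3 13 12
nums[mid]=10>9: swap nums[3],nums[10]; hi=9 → 5 4 1 13 9 -1 8 2 6 3 10 12
nums[mid]=13>9: swap nums[3],nums[9]; hi=8 → 5 4 1 3 9 -1 8 2 6 13 10 12
nums[mid]=3<9: swap nums[3],nums[3]; lo=4,mid=4 → 5 4 1 3 9 -1 8 2 6 13 10 12
nums[mid]=9=9: mid=5
nums[mid]=-1<9: swap nums[4],nums[5]; lo=5,mid=6 → 5 4 1 3 -1 9 8 2 6 13 10 12
nums[mid]=8<9: swap nums[5],nums[6]; lo=6,mid=7 → 5 4 1 3 -1 8 9 2 6 13 10 12
nums[mid]=2<9: swap nums[6],nums[7]; lo=7,mid=8 → 5 4 1 3 -1 8 2 9 6 13 10 12
nums[mid]=6<9: swap nums[7],nums[8]; lo=8,mid=9 → 5 4 1 3 -1 8 2 6 9 13 10 12
end: lo=8, hi=8; nums = 5 4 1 3 -1 8 2 6 9 13 10 12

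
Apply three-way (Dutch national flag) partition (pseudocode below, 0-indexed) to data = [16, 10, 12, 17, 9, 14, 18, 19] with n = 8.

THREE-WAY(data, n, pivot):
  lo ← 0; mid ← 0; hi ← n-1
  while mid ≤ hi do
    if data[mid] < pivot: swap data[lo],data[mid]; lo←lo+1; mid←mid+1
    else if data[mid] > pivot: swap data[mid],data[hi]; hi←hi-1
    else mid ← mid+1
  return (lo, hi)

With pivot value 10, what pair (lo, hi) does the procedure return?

pivot = 10; lo=0, mid=0, hi=7
data[mid]=16>10: swap data[0],data[7]; hi=6 → [19, 10, 12, 17, 9, 14, 18, 16]
data[mid]=19>10: swap data[0],data[6]; hi=5 → [18, 10, 12, 17, 9, 14, 19, 16]
data[mid]=18>10: swap data[0],data[5]; hi=4 → [14, 10, 12, 17, 9, 18, 19, 16]
data[mid]=14>10: swap data[0],data[4]; hi=3 → [9, 10, 12, 17, 14, 18, 19, 16]
data[mid]=9<10: swap data[0],data[0]; lo=1,mid=1 → [9, 10, 12, 17, 14, 18, 19, 16]
data[mid]=10=10: mid=2
data[mid]=12>10: swap data[2],data[3]; hi=2 → [9, 10, 17, 12, 14, 18, 19, 16]
data[mid]=17>10: swap data[2],data[2]; hi=1 → [9, 10, 17, 12, 14, 18, 19, 16]
end: lo=1, hi=1; data = [9, 10, 17, 12, 14, 18, 19, 16]

(1, 1)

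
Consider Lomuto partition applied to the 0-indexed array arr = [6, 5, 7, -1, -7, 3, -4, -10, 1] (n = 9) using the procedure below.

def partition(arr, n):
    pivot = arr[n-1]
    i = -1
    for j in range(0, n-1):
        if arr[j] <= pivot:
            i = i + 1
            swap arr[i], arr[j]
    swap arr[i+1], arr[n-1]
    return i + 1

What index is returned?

4

pivot=1, i=-1
j=0: 6>1, skip
j=1: 5>1, skip
j=2: 7>1, skip
j=3: -1≤1, i=0, swap(0,3) ⇒ [-1, 5, 7, 6, -7, 3, -4, -10, 1]
j=4: -7≤1, i=1, swap(1,4) ⇒ [-1, -7, 7, 6, 5, 3, -4, -10, 1]
j=5: 3>1, skip
j=6: -4≤1, i=2, swap(2,6) ⇒ [-1, -7, -4, 6, 5, 3, 7, -10, 1]
j=7: -10≤1, i=3, swap(3,7) ⇒ [-1, -7, -4, -10, 5, 3, 7, 6, 1]
swap(4,8) ⇒ [-1, -7, -4, -10, 1, 3, 7, 6, 5]; return 4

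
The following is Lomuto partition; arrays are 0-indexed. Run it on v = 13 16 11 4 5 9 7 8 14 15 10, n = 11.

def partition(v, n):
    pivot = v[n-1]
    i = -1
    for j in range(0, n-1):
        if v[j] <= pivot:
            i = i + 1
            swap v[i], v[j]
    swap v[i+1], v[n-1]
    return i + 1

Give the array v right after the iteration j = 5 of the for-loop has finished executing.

pivot=10, i=-1
j=0: 13>10, skip
j=1: 16>10, skip
j=2: 11>10, skip
j=3: 4≤10, i=0, swap(0,3) ⇒ 4 16 11 13 5 9 7 8 14 15 10
j=4: 5≤10, i=1, swap(1,4) ⇒ 4 5 11 13 16 9 7 8 14 15 10
j=5: 9≤10, i=2, swap(2,5) ⇒ 4 5 9 13 16 11 7 8 14 15 10
(after j=5) v = 4 5 9 13 16 11 7 8 14 15 10

4 5 9 13 16 11 7 8 14 15 10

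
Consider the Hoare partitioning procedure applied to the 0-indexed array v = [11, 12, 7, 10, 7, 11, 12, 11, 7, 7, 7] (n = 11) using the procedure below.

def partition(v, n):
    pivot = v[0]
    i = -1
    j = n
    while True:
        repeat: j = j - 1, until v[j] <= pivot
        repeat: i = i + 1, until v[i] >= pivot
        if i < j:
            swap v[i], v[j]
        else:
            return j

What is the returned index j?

6

pivot=11
j stops at 10 (7), i stops at 0 (11); swap ⇒ [7, 12, 7, 10, 7, 11, 12, 11, 7, 7, 11]
j stops at 9 (7), i stops at 1 (12); swap ⇒ [7, 7, 7, 10, 7, 11, 12, 11, 7, 12, 11]
j stops at 8 (7), i stops at 5 (11); swap ⇒ [7, 7, 7, 10, 7, 7, 12, 11, 11, 12, 11]
j stops at 7 (11), i stops at 6 (12); swap ⇒ [7, 7, 7, 10, 7, 7, 11, 12, 11, 12, 11]
j stops at 6, i stops at 7; i≥j ⇒ return 6. v=[7, 7, 7, 10, 7, 7, 11, 12, 11, 12, 11]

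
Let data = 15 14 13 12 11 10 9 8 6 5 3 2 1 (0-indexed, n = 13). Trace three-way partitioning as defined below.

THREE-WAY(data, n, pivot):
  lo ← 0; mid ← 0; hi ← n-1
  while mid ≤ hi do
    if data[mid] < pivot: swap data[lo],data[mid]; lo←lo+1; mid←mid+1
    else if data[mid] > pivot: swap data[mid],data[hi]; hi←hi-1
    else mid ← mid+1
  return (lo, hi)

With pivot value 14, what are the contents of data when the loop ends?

lo=0 mid=0 hi=12
15>14: swap(0,12), hi=11 ⇒ 1 14 13 12 11 10 9 8 6 5 3 2 15
1<14: swap(0,0), lo=1 mid=1 ⇒ 1 14 13 12 11 10 9 8 6 5 3 2 15
14=14: mid=2
13<14: swap(1,2), lo=2 mid=3 ⇒ 1 13 14 12 11 10 9 8 6 5 3 2 15
12<14: swap(2,3), lo=3 mid=4 ⇒ 1 13 12 14 11 10 9 8 6 5 3 2 15
11<14: swap(3,4), lo=4 mid=5 ⇒ 1 13 12 11 14 10 9 8 6 5 3 2 15
10<14: swap(4,5), lo=5 mid=6 ⇒ 1 13 12 11 10 14 9 8 6 5 3 2 15
9<14: swap(5,6), lo=6 mid=7 ⇒ 1 13 12 11 10 9 14 8 6 5 3 2 15
8<14: swap(6,7), lo=7 mid=8 ⇒ 1 13 12 11 10 9 8 14 6 5 3 2 15
6<14: swap(7,8), lo=8 mid=9 ⇒ 1 13 12 11 10 9 8 6 14 5 3 2 15
5<14: swap(8,9), lo=9 mid=10 ⇒ 1 13 12 11 10 9 8 6 5 14 3 2 15
3<14: swap(9,10), lo=10 mid=11 ⇒ 1 13 12 11 10 9 8 6 5 3 14 2 15
2<14: swap(10,11), lo=11 mid=12 ⇒ 1 13 12 11 10 9 8 6 5 3 2 14 15
done. lo=11 hi=11; data=1 13 12 11 10 9 8 6 5 3 2 14 15

1 13 12 11 10 9 8 6 5 3 2 14 15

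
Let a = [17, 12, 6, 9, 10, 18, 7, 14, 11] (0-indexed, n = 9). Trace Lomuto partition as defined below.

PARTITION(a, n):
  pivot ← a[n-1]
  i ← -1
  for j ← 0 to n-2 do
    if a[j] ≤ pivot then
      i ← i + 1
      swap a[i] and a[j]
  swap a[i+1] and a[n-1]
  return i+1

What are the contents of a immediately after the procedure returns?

[6, 9, 10, 7, 11, 18, 12, 14, 17]

pivot=11, i=-1
j=0: 17>11, skip
j=1: 12>11, skip
j=2: 6≤11, i=0, swap(0,2) ⇒ [6, 12, 17, 9, 10, 18, 7, 14, 11]
j=3: 9≤11, i=1, swap(1,3) ⇒ [6, 9, 17, 12, 10, 18, 7, 14, 11]
j=4: 10≤11, i=2, swap(2,4) ⇒ [6, 9, 10, 12, 17, 18, 7, 14, 11]
j=5: 18>11, skip
j=6: 7≤11, i=3, swap(3,6) ⇒ [6, 9, 10, 7, 17, 18, 12, 14, 11]
j=7: 14>11, skip
swap(4,8) ⇒ [6, 9, 10, 7, 11, 18, 12, 14, 17]; return 4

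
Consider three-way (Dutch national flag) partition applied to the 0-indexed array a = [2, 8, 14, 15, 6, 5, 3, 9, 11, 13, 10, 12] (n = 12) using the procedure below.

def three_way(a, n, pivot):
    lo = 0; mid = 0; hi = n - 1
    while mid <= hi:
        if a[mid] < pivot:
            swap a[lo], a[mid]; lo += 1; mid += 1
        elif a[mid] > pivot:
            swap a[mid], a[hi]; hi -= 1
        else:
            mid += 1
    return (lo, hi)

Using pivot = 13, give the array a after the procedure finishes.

pivot = 13; lo=0, mid=0, hi=11
a[mid]=2<13: swap a[0],a[0]; lo=1,mid=1 → [2, 8, 14, 15, 6, 5, 3, 9, 11, 13, 10, 12]
a[mid]=8<13: swap a[1],a[1]; lo=2,mid=2 → [2, 8, 14, 15, 6, 5, 3, 9, 11, 13, 10, 12]
a[mid]=14>13: swap a[2],a[11]; hi=10 → [2, 8, 12, 15, 6, 5, 3, 9, 11, 13, 10, 14]
a[mid]=12<13: swap a[2],a[2]; lo=3,mid=3 → [2, 8, 12, 15, 6, 5, 3, 9, 11, 13, 10, 14]
a[mid]=15>13: swap a[3],a[10]; hi=9 → [2, 8, 12, 10, 6, 5, 3, 9, 11, 13, 15, 14]
a[mid]=10<13: swap a[3],a[3]; lo=4,mid=4 → [2, 8, 12, 10, 6, 5, 3, 9, 11, 13, 15, 14]
a[mid]=6<13: swap a[4],a[4]; lo=5,mid=5 → [2, 8, 12, 10, 6, 5, 3, 9, 11, 13, 15, 14]
a[mid]=5<13: swap a[5],a[5]; lo=6,mid=6 → [2, 8, 12, 10, 6, 5, 3, 9, 11, 13, 15, 14]
a[mid]=3<13: swap a[6],a[6]; lo=7,mid=7 → [2, 8, 12, 10, 6, 5, 3, 9, 11, 13, 15, 14]
a[mid]=9<13: swap a[7],a[7]; lo=8,mid=8 → [2, 8, 12, 10, 6, 5, 3, 9, 11, 13, 15, 14]
a[mid]=11<13: swap a[8],a[8]; lo=9,mid=9 → [2, 8, 12, 10, 6, 5, 3, 9, 11, 13, 15, 14]
a[mid]=13=13: mid=10
end: lo=9, hi=9; a = [2, 8, 12, 10, 6, 5, 3, 9, 11, 13, 15, 14]

[2, 8, 12, 10, 6, 5, 3, 9, 11, 13, 15, 14]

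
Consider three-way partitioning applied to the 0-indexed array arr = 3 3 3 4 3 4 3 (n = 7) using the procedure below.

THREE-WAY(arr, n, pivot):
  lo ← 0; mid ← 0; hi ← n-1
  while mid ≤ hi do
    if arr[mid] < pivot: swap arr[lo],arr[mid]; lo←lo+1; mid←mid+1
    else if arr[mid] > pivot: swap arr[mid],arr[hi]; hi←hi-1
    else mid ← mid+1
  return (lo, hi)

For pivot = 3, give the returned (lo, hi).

(0, 4)

lo=0 mid=0 hi=6
3=3: mid=1
3=3: mid=2
3=3: mid=3
4>3: swap(3,6), hi=5 ⇒ 3 3 3 3 3 4 4
3=3: mid=4
3=3: mid=5
4>3: swap(5,5), hi=4 ⇒ 3 3 3 3 3 4 4
done. lo=0 hi=4; arr=3 3 3 3 3 4 4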